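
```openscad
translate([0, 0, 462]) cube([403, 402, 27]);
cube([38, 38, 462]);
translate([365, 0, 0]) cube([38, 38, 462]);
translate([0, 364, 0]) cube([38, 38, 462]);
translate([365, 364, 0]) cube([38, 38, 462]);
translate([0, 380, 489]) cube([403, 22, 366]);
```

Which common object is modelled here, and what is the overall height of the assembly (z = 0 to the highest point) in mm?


A chair. The overall height is 855 mm.

A slab on four corner posts with a tall panel at the back — a chair. The seat slab sits at z = 462 with thickness 27, and the 366 mm backrest starts at the seat top, so the overall height is 462 + 27 + 366 = 855 mm.


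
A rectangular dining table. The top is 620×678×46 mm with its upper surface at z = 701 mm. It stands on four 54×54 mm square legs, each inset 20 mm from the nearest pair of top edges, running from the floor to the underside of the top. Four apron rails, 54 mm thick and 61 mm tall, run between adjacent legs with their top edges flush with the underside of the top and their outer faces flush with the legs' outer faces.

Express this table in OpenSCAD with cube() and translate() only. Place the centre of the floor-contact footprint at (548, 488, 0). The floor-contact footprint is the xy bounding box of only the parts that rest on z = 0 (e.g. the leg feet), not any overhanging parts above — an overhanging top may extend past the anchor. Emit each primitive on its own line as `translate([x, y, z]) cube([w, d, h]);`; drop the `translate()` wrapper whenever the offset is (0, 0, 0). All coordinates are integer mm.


translate([238, 149, 655]) cube([620, 678, 46]);
translate([258, 169, 0]) cube([54, 54, 655]);
translate([784, 169, 0]) cube([54, 54, 655]);
translate([258, 753, 0]) cube([54, 54, 655]);
translate([784, 753, 0]) cube([54, 54, 655]);
translate([312, 169, 594]) cube([472, 54, 61]);
translate([312, 753, 594]) cube([472, 54, 61]);
translate([258, 223, 594]) cube([54, 530, 61]);
translate([784, 223, 594]) cube([54, 530, 61]);


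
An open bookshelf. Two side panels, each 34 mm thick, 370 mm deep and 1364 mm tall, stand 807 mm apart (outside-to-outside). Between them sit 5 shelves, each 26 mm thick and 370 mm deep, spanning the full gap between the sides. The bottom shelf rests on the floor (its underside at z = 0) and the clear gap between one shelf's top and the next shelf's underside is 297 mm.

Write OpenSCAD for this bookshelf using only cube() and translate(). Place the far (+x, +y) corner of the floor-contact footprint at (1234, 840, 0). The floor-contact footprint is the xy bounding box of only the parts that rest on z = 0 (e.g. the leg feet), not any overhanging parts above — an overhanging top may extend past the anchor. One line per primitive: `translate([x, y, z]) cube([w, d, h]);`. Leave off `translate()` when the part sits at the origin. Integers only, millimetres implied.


translate([427, 470, 0]) cube([34, 370, 1364]);
translate([1200, 470, 0]) cube([34, 370, 1364]);
translate([461, 470, 0]) cube([739, 370, 26]);
translate([461, 470, 323]) cube([739, 370, 26]);
translate([461, 470, 646]) cube([739, 370, 26]);
translate([461, 470, 969]) cube([739, 370, 26]);
translate([461, 470, 1292]) cube([739, 370, 26]);


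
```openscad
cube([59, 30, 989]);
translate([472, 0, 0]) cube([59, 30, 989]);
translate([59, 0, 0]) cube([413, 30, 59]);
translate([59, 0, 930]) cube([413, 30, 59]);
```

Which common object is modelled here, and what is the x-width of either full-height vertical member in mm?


A picture frame. The border width is 59 mm.

Four thin pieces enclosing a rectangular opening — a picture frame. The two full-height stiles are 989 mm tall; the top rail sits at z = 930 and is 59 mm tall, so the border above the opening is 989 − 930 = 59 mm, matching the stile x-width.


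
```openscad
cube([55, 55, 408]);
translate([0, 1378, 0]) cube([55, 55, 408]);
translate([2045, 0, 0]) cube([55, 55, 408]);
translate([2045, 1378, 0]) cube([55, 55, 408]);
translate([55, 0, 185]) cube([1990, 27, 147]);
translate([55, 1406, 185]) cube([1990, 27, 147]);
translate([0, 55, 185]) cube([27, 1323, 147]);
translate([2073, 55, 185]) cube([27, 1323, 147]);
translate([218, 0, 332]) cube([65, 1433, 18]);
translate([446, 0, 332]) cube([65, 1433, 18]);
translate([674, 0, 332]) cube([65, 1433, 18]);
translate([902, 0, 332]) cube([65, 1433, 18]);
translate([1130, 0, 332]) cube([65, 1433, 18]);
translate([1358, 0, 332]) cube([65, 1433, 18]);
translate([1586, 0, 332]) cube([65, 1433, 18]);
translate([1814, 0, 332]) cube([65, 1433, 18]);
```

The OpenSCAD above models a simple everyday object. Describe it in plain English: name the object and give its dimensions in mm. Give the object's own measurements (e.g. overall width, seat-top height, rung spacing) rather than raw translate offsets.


A bed frame 2100 mm long (x) by 1433 mm wide (y). Four 55×55 mm corner posts, 408 mm tall, at the corners of the footprint. Four rails of 27 mm thickness and 147 mm height run between adjacent posts with their undersides at z = 185 mm, their outer faces flush with the outside of the frame (the two x-running rails run between the posts' inner faces; the two y-running rails run between the posts' inner faces). 8 slats, each 65 mm wide (x) and 18 mm thick, lie across the top of the two x-running rails, running the full 1433 mm width of the frame in y; along x they sit between the end posts with a 163 mm gap after the −x posts and between neighbouring slats, leaving 166 mm before the +x posts.


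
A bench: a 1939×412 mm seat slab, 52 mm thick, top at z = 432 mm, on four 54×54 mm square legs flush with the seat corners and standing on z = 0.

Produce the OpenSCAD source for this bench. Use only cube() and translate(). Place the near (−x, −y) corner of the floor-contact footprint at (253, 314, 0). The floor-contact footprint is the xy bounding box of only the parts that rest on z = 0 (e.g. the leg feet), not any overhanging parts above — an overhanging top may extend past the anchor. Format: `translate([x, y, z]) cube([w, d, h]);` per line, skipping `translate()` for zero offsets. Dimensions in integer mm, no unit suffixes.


// leg_h = 432 − 52 = 380
translate([253, 314, 380]) cube([1939, 412, 52]);
translate([253, 314, 0]) cube([54, 54, 380]);
translate([253, 672, 0]) cube([54, 54, 380]);
translate([2138, 314, 0]) cube([54, 54, 380]);
translate([2138, 672, 0]) cube([54, 54, 380]);


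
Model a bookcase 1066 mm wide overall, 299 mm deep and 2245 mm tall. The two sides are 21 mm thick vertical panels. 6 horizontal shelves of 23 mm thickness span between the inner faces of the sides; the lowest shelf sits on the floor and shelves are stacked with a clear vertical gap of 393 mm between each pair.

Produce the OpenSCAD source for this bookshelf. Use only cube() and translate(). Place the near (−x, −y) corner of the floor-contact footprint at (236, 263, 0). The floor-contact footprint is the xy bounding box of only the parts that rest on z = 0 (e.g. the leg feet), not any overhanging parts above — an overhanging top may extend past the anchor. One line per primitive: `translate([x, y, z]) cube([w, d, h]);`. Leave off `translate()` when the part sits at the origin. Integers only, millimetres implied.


translate([236, 263, 0]) cube([21, 299, 2245]);
translate([1281, 263, 0]) cube([21, 299, 2245]);
translate([257, 263, 0]) cube([1024, 299, 23]);
translate([257, 263, 416]) cube([1024, 299, 23]);
translate([257, 263, 832]) cube([1024, 299, 23]);
translate([257, 263, 1248]) cube([1024, 299, 23]);
translate([257, 263, 1664]) cube([1024, 299, 23]);
translate([257, 263, 2080]) cube([1024, 299, 23]);


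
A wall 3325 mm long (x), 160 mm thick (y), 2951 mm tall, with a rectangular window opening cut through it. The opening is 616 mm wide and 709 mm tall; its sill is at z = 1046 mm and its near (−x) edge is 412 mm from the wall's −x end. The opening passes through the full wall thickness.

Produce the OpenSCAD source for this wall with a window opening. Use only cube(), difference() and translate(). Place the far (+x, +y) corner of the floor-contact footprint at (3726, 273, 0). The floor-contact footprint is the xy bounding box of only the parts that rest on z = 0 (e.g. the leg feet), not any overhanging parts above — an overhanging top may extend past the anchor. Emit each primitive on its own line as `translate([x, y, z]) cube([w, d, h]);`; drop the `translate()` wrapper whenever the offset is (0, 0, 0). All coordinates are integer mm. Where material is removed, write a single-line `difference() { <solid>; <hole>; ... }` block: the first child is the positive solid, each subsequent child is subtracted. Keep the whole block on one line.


difference() { translate([401, 113, 0]) cube([3325, 160, 2951]); translate([813, 113, 1046]) cube([616, 160, 709]); }


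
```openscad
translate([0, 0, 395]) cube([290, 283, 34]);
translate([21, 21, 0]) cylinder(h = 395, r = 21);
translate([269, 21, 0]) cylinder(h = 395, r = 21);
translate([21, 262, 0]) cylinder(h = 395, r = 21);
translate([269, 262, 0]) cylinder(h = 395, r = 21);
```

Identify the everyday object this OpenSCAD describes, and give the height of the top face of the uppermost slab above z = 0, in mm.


A stool. The seat height is 429 mm.

A 290×283×34 slab at z = 395 on four corner cylinders — a stool. The seat top is 395 + 34 = 429 mm.


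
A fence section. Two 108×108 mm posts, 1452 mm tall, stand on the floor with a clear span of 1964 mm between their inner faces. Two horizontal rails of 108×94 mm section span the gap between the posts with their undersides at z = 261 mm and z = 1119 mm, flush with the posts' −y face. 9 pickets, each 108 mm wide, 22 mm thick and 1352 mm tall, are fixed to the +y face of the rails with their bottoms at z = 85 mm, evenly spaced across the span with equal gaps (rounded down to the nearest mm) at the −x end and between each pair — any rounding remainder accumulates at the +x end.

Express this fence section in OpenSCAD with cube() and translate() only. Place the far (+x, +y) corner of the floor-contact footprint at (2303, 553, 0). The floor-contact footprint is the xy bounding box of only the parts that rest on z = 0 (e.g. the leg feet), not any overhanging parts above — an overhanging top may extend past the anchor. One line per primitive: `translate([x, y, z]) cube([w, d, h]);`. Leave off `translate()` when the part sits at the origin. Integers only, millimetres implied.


translate([123, 445, 0]) cube([108, 108, 1452]);
translate([2195, 445, 0]) cube([108, 108, 1452]);
translate([231, 445, 261]) cube([1964, 108, 94]);
translate([231, 445, 1119]) cube([1964, 108, 94]);
translate([330, 553, 85]) cube([108, 22, 1352]);
translate([537, 553, 85]) cube([108, 22, 1352]);
translate([744, 553, 85]) cube([108, 22, 1352]);
translate([951, 553, 85]) cube([108, 22, 1352]);
translate([1158, 553, 85]) cube([108, 22, 1352]);
translate([1365, 553, 85]) cube([108, 22, 1352]);
translate([1572, 553, 85]) cube([108, 22, 1352]);
translate([1779, 553, 85]) cube([108, 22, 1352]);
translate([1986, 553, 85]) cube([108, 22, 1352]);


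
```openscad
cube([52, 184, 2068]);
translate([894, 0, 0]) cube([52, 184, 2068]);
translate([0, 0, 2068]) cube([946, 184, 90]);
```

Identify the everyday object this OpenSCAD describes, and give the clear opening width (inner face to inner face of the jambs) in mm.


A door frame. The clear opening width is 842 mm.

Two 2068 mm tall posts with a header on top — a door frame. The left jamb is 52 mm wide at x = 0; the right jamb starts at x = 894. The clear opening is 894 − 52 = 842 mm.


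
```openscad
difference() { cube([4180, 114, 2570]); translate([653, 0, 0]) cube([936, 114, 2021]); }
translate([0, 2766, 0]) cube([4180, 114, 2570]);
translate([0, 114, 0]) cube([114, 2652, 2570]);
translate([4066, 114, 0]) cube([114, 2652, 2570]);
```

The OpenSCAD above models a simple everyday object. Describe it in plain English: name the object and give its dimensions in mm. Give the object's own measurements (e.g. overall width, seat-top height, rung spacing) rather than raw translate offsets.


A single room: four walls, each 2570 mm tall and 114 mm thick, enclosing an outside footprint 4180×2880 mm (x × y), no floor or roof. The front and back walls (−y and +y sides) run the full x-width; the side walls fit between their inner faces. A door opening 936 mm wide and 2021 mm tall is cut through the front wall from the floor up, its −x edge 653 mm from the wall's −x end.


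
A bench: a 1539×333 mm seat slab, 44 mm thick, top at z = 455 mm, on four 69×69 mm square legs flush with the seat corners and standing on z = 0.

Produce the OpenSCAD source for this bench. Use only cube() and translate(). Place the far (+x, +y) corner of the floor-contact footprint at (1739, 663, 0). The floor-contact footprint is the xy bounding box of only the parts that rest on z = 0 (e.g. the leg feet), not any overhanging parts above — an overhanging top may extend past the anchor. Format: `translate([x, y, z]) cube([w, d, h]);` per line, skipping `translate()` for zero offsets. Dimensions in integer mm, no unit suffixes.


translate([200, 330, 411]) cube([1539, 333, 44]);
translate([200, 330, 0]) cube([69, 69, 411]);
translate([200, 594, 0]) cube([69, 69, 411]);
translate([1670, 330, 0]) cube([69, 69, 411]);
translate([1670, 594, 0]) cube([69, 69, 411]);


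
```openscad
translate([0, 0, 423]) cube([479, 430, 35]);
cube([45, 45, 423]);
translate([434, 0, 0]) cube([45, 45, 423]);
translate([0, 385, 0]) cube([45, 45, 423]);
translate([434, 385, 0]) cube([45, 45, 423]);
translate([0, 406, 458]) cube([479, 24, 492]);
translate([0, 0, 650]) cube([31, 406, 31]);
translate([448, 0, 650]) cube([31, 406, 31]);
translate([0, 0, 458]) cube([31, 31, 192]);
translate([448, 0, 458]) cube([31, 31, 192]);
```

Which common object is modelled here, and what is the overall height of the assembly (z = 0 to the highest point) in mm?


A chair. The overall height is 950 mm.

A slab on four corner posts with a tall panel at the back — a chair. The seat slab sits at z = 423 with thickness 35, and the 492 mm backrest starts at the seat top, so the overall height is 423 + 35 + 492 = 950 mm.


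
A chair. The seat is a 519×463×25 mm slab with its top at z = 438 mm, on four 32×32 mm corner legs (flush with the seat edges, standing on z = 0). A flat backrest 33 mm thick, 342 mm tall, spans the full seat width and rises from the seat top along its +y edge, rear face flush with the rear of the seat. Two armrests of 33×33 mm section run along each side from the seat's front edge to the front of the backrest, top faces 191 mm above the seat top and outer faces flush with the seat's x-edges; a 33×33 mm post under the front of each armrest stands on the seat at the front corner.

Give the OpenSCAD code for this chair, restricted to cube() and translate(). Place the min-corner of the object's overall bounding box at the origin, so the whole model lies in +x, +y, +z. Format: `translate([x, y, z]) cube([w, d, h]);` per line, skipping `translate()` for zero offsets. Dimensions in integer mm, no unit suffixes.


translate([0, 0, 413]) cube([519, 463, 25]);
cube([32, 32, 413]);
translate([487, 0, 0]) cube([32, 32, 413]);
translate([0, 431, 0]) cube([32, 32, 413]);
translate([487, 431, 0]) cube([32, 32, 413]);
translate([0, 430, 438]) cube([519, 33, 342]);
translate([0, 0, 596]) cube([33, 430, 33]);
translate([486, 0, 596]) cube([33, 430, 33]);
translate([0, 0, 438]) cube([33, 33, 158]);
translate([486, 0, 438]) cube([33, 33, 158]);


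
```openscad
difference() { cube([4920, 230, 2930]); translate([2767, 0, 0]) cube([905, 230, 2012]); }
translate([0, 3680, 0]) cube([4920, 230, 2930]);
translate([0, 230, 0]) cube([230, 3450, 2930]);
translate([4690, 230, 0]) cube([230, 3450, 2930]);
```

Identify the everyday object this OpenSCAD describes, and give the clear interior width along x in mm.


A single room. The interior width is 4460 mm.

Four walls enclosing a rectangle with a door in the front wall — a room. Outside width 4920 minus two 230 mm walls gives 4460 mm.


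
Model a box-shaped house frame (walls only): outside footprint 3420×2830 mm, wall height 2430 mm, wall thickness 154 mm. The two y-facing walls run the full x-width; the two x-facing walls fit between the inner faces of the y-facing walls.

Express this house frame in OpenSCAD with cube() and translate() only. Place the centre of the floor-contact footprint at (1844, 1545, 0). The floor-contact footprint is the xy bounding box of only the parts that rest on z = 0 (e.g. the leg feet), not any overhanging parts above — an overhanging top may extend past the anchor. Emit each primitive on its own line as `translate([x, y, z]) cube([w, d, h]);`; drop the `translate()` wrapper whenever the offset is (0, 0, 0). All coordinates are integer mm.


translate([134, 130, 0]) cube([3420, 154, 2430]);
translate([134, 2806, 0]) cube([3420, 154, 2430]);
translate([134, 284, 0]) cube([154, 2522, 2430]);
translate([3400, 284, 0]) cube([154, 2522, 2430]);


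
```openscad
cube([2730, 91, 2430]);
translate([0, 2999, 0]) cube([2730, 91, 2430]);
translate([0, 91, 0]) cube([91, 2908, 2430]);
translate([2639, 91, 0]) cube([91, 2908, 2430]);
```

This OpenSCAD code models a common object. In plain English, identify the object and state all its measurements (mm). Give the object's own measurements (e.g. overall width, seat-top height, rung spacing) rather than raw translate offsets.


The wall frame of a small rectangular building: four walls, each 2430 mm tall and 91 mm thick, enclosing a footprint 2730 mm (x) by 3090 mm (y) outside-to-outside, with no floor or roof. The front and back walls (the −y and +y sides) span the full width; the two side walls fit between them.


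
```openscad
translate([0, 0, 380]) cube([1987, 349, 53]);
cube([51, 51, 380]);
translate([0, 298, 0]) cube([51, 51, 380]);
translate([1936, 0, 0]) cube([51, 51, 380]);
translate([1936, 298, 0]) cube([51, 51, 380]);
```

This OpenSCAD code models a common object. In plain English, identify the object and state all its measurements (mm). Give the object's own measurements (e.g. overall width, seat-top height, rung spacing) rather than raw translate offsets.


A long wooden bench with a 1987 mm (x) × 349 mm (y) seat, 53 mm thick, its top surface 433 mm above the floor. Four 51 mm square legs at the seat corners, flush with the edges, run from z = 0 to the seat underside.


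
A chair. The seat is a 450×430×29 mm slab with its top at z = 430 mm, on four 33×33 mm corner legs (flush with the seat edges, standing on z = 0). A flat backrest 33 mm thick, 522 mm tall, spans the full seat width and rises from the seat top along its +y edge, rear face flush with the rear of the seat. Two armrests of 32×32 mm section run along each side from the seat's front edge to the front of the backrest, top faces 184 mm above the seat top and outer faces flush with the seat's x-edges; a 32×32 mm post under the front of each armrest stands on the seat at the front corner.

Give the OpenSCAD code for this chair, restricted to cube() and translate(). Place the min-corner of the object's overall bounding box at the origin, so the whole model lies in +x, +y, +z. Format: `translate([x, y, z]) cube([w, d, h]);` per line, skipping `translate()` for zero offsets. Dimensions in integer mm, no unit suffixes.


// leg_h = 430 - 29 = 401
// arm post h = 184 - 32 = 152
translate([0, 0, 401]) cube([450, 430, 29]);
cube([33, 33, 401]);
translate([417, 0, 0]) cube([33, 33, 401]);
translate([0, 397, 0]) cube([33, 33, 401]);
translate([417, 397, 0]) cube([33, 33, 401]);
translate([0, 397, 430]) cube([450, 33, 522]);
translate([0, 0, 582]) cube([32, 397, 32]);
translate([418, 0, 582]) cube([32, 397, 32]);
translate([0, 0, 430]) cube([32, 32, 152]);
translate([418, 0, 430]) cube([32, 32, 152]);


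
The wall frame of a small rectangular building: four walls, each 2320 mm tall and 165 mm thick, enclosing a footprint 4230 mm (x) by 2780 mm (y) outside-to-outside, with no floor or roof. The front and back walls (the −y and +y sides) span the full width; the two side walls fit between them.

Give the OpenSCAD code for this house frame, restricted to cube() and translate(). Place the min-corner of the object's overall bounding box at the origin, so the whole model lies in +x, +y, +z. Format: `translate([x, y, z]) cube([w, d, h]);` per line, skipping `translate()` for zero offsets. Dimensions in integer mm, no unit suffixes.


cube([4230, 165, 2320]);
translate([0, 2615, 0]) cube([4230, 165, 2320]);
translate([0, 165, 0]) cube([165, 2450, 2320]);
translate([4065, 165, 0]) cube([165, 2450, 2320]);


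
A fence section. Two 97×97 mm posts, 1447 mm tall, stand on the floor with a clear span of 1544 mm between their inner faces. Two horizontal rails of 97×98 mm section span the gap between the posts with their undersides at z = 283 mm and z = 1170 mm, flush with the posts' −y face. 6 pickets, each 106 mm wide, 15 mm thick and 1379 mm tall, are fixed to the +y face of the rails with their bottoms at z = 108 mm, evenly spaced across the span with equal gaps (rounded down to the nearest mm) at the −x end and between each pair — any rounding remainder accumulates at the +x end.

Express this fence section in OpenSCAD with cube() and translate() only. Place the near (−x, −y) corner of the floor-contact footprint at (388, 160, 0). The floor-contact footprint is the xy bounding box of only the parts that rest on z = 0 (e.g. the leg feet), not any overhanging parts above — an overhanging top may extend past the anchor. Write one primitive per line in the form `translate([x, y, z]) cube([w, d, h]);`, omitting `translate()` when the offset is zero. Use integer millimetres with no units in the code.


translate([388, 160, 0]) cube([97, 97, 1447]);
translate([2029, 160, 0]) cube([97, 97, 1447]);
translate([485, 160, 283]) cube([1544, 97, 98]);
translate([485, 160, 1170]) cube([1544, 97, 98]);
translate([614, 257, 108]) cube([106, 15, 1379]);
translate([849, 257, 108]) cube([106, 15, 1379]);
translate([1084, 257, 108]) cube([106, 15, 1379]);
translate([1319, 257, 108]) cube([106, 15, 1379]);
translate([1554, 257, 108]) cube([106, 15, 1379]);
translate([1789, 257, 108]) cube([106, 15, 1379]);


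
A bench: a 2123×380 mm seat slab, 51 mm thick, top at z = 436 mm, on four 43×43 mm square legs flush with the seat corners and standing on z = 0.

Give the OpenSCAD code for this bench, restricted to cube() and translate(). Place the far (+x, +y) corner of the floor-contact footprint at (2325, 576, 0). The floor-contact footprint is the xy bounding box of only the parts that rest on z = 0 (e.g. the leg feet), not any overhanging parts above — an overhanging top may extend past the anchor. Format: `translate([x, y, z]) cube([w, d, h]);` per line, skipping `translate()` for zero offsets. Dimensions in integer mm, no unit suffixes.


translate([202, 196, 385]) cube([2123, 380, 51]);
translate([202, 196, 0]) cube([43, 43, 385]);
translate([202, 533, 0]) cube([43, 43, 385]);
translate([2282, 196, 0]) cube([43, 43, 385]);
translate([2282, 533, 0]) cube([43, 43, 385]);


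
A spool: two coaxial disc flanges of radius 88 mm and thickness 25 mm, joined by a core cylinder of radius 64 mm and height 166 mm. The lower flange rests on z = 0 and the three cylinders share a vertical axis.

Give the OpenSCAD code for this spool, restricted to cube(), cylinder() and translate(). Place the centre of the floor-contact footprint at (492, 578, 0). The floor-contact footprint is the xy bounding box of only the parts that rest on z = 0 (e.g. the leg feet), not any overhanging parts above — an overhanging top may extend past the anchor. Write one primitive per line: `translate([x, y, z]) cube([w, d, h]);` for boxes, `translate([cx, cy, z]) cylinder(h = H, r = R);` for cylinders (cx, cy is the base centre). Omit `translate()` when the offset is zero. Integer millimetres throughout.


translate([492, 578, 0]) cylinder(h = 25, r = 88);
translate([492, 578, 25]) cylinder(h = 166, r = 64);
translate([492, 578, 191]) cylinder(h = 25, r = 88);


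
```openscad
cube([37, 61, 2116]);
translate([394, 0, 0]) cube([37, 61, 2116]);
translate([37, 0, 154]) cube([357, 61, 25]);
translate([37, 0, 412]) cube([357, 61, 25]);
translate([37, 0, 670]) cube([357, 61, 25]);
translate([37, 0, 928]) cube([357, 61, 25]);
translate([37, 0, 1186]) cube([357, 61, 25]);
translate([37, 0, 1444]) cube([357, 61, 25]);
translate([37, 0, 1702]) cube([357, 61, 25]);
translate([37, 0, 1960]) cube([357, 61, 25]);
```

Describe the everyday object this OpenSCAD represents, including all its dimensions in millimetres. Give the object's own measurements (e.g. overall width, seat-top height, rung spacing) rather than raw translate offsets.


A straight ladder. Two 37×61 mm vertical rails, 2116 mm tall, stand 431 mm apart (outside-to-outside) with their front faces coplanar on the −y side. 8 rungs, each 61 mm deep and 25 mm tall, span between the inner faces of the rails, front faces flush with the rails. The lowest rung's underside is at z = 154 mm and rungs are spaced 258 mm apart (underside to underside).


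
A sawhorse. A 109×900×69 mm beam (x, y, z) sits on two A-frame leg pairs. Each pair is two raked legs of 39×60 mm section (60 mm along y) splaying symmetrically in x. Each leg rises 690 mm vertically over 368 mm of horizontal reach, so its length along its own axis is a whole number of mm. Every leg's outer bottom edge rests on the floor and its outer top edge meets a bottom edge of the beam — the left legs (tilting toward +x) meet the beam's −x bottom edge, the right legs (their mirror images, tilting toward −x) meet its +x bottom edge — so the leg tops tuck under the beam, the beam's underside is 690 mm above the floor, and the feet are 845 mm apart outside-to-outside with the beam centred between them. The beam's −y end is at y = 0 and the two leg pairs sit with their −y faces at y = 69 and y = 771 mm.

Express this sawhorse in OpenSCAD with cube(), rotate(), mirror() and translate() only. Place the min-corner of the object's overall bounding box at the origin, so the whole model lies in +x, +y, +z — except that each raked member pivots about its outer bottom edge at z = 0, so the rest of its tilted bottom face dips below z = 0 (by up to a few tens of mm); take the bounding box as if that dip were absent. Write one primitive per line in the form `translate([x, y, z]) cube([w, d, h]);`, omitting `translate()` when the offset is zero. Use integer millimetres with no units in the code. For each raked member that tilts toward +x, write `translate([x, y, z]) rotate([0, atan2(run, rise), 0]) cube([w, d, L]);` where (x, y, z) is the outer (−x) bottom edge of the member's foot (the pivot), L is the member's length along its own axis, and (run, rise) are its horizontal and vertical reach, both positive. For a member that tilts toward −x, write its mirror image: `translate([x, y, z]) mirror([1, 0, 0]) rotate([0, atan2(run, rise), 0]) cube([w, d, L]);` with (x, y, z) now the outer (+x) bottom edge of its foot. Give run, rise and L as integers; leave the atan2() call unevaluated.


translate([368, 0, 690]) cube([109, 900, 69]);
translate([0, 69, 0]) rotate([0, atan2(368, 690), 0]) cube([39, 60, 782]);
translate([845, 69, 0]) mirror([1, 0, 0]) rotate([0, atan2(368, 690), 0]) cube([39, 60, 782]);
translate([0, 771, 0]) rotate([0, atan2(368, 690), 0]) cube([39, 60, 782]);
translate([845, 771, 0]) mirror([1, 0, 0]) rotate([0, atan2(368, 690), 0]) cube([39, 60, 782]);


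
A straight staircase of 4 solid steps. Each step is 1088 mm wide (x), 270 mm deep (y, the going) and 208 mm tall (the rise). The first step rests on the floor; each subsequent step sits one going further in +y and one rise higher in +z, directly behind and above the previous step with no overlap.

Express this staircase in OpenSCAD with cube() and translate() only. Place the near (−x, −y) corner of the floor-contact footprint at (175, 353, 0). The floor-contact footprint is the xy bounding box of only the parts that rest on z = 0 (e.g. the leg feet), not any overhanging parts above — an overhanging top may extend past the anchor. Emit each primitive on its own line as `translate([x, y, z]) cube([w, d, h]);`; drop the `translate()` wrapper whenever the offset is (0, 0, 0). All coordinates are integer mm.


translate([175, 353, 0]) cube([1088, 270, 208]);
translate([175, 623, 208]) cube([1088, 270, 208]);
translate([175, 893, 416]) cube([1088, 270, 208]);
translate([175, 1163, 624]) cube([1088, 270, 208]);


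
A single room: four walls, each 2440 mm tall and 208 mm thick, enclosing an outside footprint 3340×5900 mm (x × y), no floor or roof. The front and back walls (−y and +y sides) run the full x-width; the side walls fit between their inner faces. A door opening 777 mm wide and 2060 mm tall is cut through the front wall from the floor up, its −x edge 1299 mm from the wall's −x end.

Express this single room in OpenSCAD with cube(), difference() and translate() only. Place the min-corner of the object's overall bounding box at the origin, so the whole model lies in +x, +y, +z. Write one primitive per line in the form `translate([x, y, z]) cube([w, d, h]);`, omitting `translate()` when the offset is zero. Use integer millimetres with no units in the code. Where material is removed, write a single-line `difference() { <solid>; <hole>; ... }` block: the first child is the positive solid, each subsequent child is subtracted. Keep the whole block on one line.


difference() { cube([3340, 208, 2440]); translate([1299, 0, 0]) cube([777, 208, 2060]); }
translate([0, 5692, 0]) cube([3340, 208, 2440]);
translate([0, 208, 0]) cube([208, 5484, 2440]);
translate([3132, 208, 0]) cube([208, 5484, 2440]);


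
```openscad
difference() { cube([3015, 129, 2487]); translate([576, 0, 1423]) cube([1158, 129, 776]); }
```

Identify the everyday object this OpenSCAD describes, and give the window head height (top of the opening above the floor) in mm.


A wall with a window opening. The window head height is 2199 mm.

A wall with a rectangular opening subtracted — a window. Sill at z = 1423, opening 776 mm tall, so the head is at 1423 + 776 = 2199 mm.


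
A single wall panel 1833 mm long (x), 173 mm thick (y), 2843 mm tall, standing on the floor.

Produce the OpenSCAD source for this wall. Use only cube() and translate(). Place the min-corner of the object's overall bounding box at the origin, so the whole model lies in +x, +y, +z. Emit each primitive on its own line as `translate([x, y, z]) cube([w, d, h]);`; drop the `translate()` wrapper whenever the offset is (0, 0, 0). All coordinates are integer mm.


cube([1833, 173, 2843]);


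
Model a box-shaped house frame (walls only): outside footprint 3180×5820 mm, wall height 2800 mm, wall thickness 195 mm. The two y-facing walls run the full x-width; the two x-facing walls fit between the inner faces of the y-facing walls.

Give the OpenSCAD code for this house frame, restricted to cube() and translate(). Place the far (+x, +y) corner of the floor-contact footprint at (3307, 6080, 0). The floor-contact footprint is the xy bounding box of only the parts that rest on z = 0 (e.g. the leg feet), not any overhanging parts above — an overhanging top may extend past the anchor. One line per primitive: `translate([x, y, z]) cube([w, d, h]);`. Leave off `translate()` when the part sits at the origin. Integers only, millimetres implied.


translate([127, 260, 0]) cube([3180, 195, 2800]);
translate([127, 5885, 0]) cube([3180, 195, 2800]);
translate([127, 455, 0]) cube([195, 5430, 2800]);
translate([3112, 455, 0]) cube([195, 5430, 2800]);


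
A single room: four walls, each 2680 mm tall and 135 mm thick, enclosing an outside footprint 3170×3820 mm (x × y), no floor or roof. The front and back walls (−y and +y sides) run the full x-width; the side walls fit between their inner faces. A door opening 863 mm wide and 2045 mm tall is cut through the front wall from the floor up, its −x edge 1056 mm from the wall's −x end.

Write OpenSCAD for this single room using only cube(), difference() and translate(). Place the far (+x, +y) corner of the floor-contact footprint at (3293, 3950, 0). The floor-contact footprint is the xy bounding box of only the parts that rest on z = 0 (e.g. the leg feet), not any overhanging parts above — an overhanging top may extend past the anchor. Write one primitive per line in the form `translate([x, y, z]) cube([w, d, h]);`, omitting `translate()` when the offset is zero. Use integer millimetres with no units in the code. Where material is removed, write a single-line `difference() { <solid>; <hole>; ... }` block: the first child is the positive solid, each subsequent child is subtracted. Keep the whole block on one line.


difference() { translate([123, 130, 0]) cube([3170, 135, 2680]); translate([1179, 130, 0]) cube([863, 135, 2045]); }
translate([123, 3815, 0]) cube([3170, 135, 2680]);
translate([123, 265, 0]) cube([135, 3550, 2680]);
translate([3158, 265, 0]) cube([135, 3550, 2680]);


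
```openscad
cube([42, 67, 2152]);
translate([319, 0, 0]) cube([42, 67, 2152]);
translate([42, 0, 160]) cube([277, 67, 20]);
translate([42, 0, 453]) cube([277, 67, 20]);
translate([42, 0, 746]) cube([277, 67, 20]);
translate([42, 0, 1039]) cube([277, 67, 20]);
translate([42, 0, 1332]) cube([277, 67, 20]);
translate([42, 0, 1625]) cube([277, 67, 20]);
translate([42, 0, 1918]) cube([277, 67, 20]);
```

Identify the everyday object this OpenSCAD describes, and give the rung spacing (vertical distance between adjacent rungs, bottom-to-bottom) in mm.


A ladder. The rung spacing is 293 mm.

Two tall 42×67 posts with 7 short bars between them — a ladder. Adjacent rungs sit at z = 160 and z = 453, so the spacing is 453 − 160 = 293 mm.


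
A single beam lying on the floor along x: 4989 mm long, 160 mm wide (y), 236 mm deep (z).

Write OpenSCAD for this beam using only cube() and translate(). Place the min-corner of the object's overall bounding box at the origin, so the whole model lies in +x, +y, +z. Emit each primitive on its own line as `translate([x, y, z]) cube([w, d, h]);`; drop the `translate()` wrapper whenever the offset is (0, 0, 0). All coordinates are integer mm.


cube([4989, 160, 236]);


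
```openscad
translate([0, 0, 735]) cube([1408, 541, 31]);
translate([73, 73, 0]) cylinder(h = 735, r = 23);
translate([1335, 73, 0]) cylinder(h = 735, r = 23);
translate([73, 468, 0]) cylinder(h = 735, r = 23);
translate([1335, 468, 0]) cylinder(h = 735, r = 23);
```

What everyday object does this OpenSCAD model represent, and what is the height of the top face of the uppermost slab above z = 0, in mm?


A table. The table height is 766 mm.

A 1408×541×31 slab sits at z = 735 on four Ø46 mm round legs — a table. The top surface is at 735 + 31 = 766 mm.


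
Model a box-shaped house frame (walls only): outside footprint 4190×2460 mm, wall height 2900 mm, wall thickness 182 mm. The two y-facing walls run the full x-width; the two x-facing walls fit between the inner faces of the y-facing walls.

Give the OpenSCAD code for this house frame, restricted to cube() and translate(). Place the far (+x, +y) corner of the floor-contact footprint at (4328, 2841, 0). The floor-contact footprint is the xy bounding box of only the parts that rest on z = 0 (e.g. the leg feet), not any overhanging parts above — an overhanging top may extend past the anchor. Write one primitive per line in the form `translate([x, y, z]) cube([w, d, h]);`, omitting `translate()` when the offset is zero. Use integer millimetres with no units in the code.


translate([138, 381, 0]) cube([4190, 182, 2900]);
translate([138, 2659, 0]) cube([4190, 182, 2900]);
translate([138, 563, 0]) cube([182, 2096, 2900]);
translate([4146, 563, 0]) cube([182, 2096, 2900]);


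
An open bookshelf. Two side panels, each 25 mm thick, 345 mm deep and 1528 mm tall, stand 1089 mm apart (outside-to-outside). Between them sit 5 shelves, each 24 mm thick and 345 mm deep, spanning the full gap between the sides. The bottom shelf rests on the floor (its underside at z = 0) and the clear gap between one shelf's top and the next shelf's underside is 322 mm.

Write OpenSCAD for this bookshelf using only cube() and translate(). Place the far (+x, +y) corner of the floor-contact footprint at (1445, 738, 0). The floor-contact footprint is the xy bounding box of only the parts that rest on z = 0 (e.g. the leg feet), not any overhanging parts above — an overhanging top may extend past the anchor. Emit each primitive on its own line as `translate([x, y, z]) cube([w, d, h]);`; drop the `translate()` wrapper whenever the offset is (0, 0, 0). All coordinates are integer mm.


translate([356, 393, 0]) cube([25, 345, 1528]);
translate([1420, 393, 0]) cube([25, 345, 1528]);
translate([381, 393, 0]) cube([1039, 345, 24]);
translate([381, 393, 346]) cube([1039, 345, 24]);
translate([381, 393, 692]) cube([1039, 345, 24]);
translate([381, 393, 1038]) cube([1039, 345, 24]);
translate([381, 393, 1384]) cube([1039, 345, 24]);


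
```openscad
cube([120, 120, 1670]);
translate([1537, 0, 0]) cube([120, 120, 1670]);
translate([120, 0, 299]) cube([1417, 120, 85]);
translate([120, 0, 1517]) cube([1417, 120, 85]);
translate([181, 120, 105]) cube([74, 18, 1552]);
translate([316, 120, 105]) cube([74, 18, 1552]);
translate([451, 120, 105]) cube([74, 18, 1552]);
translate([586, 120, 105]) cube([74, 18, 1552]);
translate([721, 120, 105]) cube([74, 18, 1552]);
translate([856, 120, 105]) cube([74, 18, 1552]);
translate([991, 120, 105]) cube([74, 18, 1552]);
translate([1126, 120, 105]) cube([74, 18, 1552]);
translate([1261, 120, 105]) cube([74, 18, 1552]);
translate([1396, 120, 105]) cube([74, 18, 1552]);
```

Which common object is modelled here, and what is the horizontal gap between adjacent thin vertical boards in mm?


A fence section. The picket gap is 61 mm.

Two posts, two rails, 10 pickets — a fence section. Span 1417 mm holds 10 pickets of 74 mm with 11 equal gaps: ⌊(1417 − 10·74) / 11⌋ = 61 mm.


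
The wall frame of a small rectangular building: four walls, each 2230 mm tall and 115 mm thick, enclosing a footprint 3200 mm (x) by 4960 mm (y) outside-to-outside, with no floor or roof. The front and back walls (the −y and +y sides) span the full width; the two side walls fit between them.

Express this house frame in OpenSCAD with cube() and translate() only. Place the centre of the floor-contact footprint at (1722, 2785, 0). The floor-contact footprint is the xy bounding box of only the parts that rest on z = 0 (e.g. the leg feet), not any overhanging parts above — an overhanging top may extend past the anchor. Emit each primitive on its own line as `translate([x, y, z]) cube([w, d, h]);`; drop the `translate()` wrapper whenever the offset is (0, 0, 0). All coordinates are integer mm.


translate([122, 305, 0]) cube([3200, 115, 2230]);
translate([122, 5150, 0]) cube([3200, 115, 2230]);
translate([122, 420, 0]) cube([115, 4730, 2230]);
translate([3207, 420, 0]) cube([115, 4730, 2230]);


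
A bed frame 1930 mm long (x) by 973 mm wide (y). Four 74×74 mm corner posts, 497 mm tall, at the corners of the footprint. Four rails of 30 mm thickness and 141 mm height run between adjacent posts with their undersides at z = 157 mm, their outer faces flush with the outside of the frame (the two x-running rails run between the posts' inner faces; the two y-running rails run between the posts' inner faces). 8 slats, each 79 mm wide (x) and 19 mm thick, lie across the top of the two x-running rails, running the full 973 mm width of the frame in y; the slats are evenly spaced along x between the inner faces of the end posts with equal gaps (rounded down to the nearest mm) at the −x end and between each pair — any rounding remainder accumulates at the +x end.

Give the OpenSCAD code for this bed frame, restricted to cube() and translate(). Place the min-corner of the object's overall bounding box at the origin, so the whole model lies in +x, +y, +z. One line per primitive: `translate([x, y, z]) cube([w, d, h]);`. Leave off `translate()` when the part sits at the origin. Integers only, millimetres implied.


cube([74, 74, 497]);
translate([0, 899, 0]) cube([74, 74, 497]);
translate([1856, 0, 0]) cube([74, 74, 497]);
translate([1856, 899, 0]) cube([74, 74, 497]);
translate([74, 0, 157]) cube([1782, 30, 141]);
translate([74, 943, 157]) cube([1782, 30, 141]);
translate([0, 74, 157]) cube([30, 825, 141]);
translate([1900, 74, 157]) cube([30, 825, 141]);
translate([201, 0, 298]) cube([79, 973, 19]);
translate([407, 0, 298]) cube([79, 973, 19]);
translate([613, 0, 298]) cube([79, 973, 19]);
translate([819, 0, 298]) cube([79, 973, 19]);
translate([1025, 0, 298]) cube([79, 973, 19]);
translate([1231, 0, 298]) cube([79, 973, 19]);
translate([1437, 0, 298]) cube([79, 973, 19]);
translate([1643, 0, 298]) cube([79, 973, 19]);
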